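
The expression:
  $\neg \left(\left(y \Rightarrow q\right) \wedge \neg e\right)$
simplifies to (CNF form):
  $\left(e \vee y\right) \wedge \left(e \vee \neg q\right)$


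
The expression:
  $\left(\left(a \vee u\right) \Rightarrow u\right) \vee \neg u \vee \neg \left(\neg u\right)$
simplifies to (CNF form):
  $\text{True}$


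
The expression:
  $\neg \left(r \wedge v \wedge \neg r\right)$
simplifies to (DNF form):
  $\text{True}$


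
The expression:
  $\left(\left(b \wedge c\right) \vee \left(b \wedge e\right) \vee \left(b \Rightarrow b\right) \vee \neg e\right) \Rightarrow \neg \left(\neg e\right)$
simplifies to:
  $e$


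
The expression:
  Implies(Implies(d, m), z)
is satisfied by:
  {d: True, z: True, m: False}
  {z: True, m: False, d: False}
  {d: True, z: True, m: True}
  {z: True, m: True, d: False}
  {d: True, m: False, z: False}


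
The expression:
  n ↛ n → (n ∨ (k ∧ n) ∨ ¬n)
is always true.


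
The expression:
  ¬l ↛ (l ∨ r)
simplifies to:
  ¬l ∧ ¬r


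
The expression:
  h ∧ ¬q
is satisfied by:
  {h: True, q: False}


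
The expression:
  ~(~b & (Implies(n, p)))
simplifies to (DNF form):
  b | (n & ~p)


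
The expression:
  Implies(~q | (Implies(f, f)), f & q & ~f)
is never true.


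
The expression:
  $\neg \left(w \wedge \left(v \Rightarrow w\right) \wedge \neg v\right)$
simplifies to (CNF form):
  $v \vee \neg w$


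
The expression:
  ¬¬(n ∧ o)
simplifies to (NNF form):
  n ∧ o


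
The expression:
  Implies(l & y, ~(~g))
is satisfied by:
  {g: True, l: False, y: False}
  {l: False, y: False, g: False}
  {y: True, g: True, l: False}
  {y: True, l: False, g: False}
  {g: True, l: True, y: False}
  {l: True, g: False, y: False}
  {y: True, l: True, g: True}


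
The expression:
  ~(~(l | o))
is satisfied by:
  {o: True, l: True}
  {o: True, l: False}
  {l: True, o: False}


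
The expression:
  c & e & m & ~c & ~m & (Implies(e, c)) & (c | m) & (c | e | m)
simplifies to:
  False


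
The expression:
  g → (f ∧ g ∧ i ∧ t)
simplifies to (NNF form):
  (f ∧ i ∧ t) ∨ ¬g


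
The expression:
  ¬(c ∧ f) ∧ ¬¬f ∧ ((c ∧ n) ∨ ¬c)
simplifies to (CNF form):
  f ∧ ¬c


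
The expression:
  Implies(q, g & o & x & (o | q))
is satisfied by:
  {g: True, o: True, x: True, q: False}
  {g: True, o: True, x: False, q: False}
  {g: True, x: True, o: False, q: False}
  {g: True, x: False, o: False, q: False}
  {o: True, x: True, g: False, q: False}
  {o: True, x: False, g: False, q: False}
  {x: True, g: False, o: False, q: False}
  {x: False, g: False, o: False, q: False}
  {q: True, g: True, o: True, x: True}


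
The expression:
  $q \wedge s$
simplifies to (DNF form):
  $q \wedge s$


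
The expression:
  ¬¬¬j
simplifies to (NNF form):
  ¬j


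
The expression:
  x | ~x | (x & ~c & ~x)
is always true.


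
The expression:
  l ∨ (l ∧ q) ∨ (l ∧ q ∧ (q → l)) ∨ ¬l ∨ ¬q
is always true.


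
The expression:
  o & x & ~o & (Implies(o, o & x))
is never true.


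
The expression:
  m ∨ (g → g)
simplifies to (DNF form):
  True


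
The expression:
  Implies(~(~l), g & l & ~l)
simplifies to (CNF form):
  ~l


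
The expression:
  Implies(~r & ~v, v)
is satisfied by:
  {r: True, v: True}
  {r: True, v: False}
  {v: True, r: False}


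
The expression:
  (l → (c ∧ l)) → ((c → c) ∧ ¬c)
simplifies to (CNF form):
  ¬c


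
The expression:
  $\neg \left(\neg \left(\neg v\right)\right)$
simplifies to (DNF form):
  $\neg v$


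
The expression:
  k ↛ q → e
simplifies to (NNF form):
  e ∨ q ∨ ¬k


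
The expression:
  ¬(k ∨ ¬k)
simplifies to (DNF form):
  False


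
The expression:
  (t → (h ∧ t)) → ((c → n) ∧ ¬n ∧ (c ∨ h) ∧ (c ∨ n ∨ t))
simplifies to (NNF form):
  t ∧ (¬c ∨ ¬h) ∧ (¬h ∨ ¬n)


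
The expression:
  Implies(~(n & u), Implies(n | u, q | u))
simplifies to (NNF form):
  q | u | ~n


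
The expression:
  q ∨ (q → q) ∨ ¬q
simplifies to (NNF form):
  True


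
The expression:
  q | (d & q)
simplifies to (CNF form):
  q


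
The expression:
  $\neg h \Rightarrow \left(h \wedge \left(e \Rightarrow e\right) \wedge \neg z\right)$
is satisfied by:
  {h: True}


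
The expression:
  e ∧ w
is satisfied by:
  {e: True, w: True}


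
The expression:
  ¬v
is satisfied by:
  {v: False}


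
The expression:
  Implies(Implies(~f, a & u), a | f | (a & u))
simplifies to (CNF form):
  True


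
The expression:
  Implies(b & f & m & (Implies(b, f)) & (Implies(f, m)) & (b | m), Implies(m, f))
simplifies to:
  True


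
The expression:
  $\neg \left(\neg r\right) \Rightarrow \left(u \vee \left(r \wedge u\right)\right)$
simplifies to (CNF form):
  $u \vee \neg r$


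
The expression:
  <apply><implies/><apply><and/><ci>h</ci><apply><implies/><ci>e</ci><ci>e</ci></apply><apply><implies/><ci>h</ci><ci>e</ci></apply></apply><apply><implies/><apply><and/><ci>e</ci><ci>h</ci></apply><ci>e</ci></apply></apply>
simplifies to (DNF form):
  <true/>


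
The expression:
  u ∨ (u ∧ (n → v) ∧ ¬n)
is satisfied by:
  {u: True}


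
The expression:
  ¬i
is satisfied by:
  {i: False}


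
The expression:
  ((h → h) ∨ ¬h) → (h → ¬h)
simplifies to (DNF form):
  ¬h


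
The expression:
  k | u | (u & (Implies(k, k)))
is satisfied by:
  {k: True, u: True}
  {k: True, u: False}
  {u: True, k: False}


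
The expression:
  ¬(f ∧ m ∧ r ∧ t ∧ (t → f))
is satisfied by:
  {m: False, t: False, r: False, f: False}
  {f: True, m: False, t: False, r: False}
  {r: True, m: False, t: False, f: False}
  {f: True, r: True, m: False, t: False}
  {t: True, f: False, m: False, r: False}
  {f: True, t: True, m: False, r: False}
  {r: True, t: True, f: False, m: False}
  {f: True, r: True, t: True, m: False}
  {m: True, r: False, t: False, f: False}
  {f: True, m: True, r: False, t: False}
  {r: True, m: True, f: False, t: False}
  {f: True, r: True, m: True, t: False}
  {t: True, m: True, r: False, f: False}
  {f: True, t: True, m: True, r: False}
  {r: True, t: True, m: True, f: False}


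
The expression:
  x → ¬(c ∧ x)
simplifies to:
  ¬c ∨ ¬x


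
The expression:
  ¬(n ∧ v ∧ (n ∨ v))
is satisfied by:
  {v: False, n: False}
  {n: True, v: False}
  {v: True, n: False}


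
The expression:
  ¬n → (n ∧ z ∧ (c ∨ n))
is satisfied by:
  {n: True}


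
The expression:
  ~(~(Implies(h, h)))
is always true.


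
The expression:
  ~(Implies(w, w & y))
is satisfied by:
  {w: True, y: False}


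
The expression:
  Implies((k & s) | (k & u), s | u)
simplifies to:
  True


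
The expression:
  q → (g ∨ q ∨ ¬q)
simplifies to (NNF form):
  True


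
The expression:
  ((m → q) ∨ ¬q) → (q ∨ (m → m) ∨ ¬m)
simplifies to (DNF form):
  True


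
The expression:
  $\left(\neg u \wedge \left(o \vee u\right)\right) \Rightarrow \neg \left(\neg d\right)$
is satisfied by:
  {d: True, u: True, o: False}
  {d: True, o: False, u: False}
  {u: True, o: False, d: False}
  {u: False, o: False, d: False}
  {d: True, u: True, o: True}
  {d: True, o: True, u: False}
  {u: True, o: True, d: False}


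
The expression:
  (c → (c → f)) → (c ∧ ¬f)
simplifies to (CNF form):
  c ∧ ¬f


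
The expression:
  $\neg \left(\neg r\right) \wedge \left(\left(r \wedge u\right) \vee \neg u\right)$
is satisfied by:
  {r: True}


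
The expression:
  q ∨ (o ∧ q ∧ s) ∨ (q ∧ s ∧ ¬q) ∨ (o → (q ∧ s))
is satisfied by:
  {q: True, o: False}
  {o: False, q: False}
  {o: True, q: True}


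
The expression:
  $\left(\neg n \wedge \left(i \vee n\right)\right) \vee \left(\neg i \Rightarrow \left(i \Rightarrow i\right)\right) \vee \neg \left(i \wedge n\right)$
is always true.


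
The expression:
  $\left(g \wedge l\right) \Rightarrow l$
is always true.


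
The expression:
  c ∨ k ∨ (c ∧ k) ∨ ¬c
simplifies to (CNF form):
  True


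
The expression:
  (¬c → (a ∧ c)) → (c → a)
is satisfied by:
  {a: True, c: False}
  {c: False, a: False}
  {c: True, a: True}


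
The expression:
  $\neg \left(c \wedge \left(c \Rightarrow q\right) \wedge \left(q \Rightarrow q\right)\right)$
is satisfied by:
  {c: False, q: False}
  {q: True, c: False}
  {c: True, q: False}


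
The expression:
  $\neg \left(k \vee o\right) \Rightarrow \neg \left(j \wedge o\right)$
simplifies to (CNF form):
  $\text{True}$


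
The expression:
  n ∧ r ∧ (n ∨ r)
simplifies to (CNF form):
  n ∧ r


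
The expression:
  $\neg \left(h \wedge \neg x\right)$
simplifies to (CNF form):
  $x \vee \neg h$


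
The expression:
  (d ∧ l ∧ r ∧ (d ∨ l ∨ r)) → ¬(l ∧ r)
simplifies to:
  ¬d ∨ ¬l ∨ ¬r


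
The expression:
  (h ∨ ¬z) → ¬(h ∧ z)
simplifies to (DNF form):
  ¬h ∨ ¬z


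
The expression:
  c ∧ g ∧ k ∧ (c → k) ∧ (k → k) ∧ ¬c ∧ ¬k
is never true.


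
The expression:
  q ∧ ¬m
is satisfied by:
  {q: True, m: False}


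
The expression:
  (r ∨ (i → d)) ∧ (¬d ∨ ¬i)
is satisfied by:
  {r: True, d: False, i: False}
  {d: False, i: False, r: False}
  {r: True, d: True, i: False}
  {d: True, r: False, i: False}
  {i: True, r: True, d: False}


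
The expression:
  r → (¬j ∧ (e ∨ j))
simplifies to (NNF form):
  (e ∧ ¬j) ∨ ¬r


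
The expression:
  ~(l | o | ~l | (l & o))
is never true.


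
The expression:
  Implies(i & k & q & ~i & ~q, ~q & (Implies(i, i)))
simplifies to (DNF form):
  True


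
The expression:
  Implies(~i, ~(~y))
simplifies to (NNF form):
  i | y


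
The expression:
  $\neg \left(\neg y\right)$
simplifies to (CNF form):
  $y$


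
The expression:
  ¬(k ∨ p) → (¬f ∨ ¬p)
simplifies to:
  True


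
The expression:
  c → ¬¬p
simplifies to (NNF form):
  p ∨ ¬c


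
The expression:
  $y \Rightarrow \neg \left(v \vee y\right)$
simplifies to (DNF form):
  $\neg y$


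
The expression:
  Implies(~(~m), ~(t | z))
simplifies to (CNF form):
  (~m | ~t) & (~m | ~z)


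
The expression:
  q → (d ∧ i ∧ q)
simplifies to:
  (d ∧ i) ∨ ¬q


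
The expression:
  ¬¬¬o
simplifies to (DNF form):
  ¬o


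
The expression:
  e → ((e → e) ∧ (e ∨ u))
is always true.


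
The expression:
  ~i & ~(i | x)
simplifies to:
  ~i & ~x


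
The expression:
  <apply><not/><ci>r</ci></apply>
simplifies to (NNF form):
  <apply><not/><ci>r</ci></apply>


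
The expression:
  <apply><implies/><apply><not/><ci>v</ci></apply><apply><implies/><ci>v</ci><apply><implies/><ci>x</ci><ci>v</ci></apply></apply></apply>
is always true.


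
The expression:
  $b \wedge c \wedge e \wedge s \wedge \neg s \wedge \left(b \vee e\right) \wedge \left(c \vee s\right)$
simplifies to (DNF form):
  $\text{False}$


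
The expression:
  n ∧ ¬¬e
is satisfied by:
  {e: True, n: True}


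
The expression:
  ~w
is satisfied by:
  {w: False}


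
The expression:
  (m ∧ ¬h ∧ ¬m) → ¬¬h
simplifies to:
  True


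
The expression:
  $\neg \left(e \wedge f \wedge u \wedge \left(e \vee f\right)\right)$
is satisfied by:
  {u: False, e: False, f: False}
  {f: True, u: False, e: False}
  {e: True, u: False, f: False}
  {f: True, e: True, u: False}
  {u: True, f: False, e: False}
  {f: True, u: True, e: False}
  {e: True, u: True, f: False}


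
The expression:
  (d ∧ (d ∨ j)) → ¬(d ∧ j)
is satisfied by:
  {d: False, j: False}
  {j: True, d: False}
  {d: True, j: False}


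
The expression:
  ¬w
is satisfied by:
  {w: False}


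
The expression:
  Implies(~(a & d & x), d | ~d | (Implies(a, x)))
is always true.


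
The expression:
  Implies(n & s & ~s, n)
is always true.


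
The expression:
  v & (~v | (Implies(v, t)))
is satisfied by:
  {t: True, v: True}


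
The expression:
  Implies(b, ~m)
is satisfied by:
  {m: False, b: False}
  {b: True, m: False}
  {m: True, b: False}


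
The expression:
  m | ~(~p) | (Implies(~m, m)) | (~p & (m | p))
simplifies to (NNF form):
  m | p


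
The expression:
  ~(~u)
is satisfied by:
  {u: True}


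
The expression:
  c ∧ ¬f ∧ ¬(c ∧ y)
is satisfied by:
  {c: True, y: False, f: False}


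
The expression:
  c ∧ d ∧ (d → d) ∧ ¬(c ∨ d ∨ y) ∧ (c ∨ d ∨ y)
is never true.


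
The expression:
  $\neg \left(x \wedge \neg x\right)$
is always true.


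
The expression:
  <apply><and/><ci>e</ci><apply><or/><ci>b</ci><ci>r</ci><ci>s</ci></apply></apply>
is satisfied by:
  {e: True, r: True, b: True, s: True}
  {e: True, r: True, b: True, s: False}
  {e: True, r: True, s: True, b: False}
  {e: True, r: True, s: False, b: False}
  {e: True, b: True, s: True, r: False}
  {e: True, b: True, s: False, r: False}
  {e: True, b: False, s: True, r: False}


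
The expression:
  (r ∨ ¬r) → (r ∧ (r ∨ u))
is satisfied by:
  {r: True}


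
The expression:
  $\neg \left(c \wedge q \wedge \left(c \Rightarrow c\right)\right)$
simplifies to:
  $\neg c \vee \neg q$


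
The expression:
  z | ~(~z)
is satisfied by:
  {z: True}


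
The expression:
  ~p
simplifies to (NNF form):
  ~p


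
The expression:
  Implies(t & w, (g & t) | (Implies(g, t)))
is always true.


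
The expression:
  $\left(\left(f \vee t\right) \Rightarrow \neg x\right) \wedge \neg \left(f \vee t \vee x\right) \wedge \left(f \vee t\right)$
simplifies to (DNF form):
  $\text{False}$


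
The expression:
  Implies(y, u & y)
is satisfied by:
  {u: True, y: False}
  {y: False, u: False}
  {y: True, u: True}


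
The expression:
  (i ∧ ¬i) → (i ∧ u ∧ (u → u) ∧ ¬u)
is always true.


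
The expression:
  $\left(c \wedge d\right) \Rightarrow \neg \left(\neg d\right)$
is always true.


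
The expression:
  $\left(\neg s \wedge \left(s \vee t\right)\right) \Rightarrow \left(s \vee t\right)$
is always true.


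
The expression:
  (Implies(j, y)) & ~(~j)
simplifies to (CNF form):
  j & y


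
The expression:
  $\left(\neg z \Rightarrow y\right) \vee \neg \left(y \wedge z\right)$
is always true.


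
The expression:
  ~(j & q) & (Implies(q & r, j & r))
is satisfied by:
  {j: False, q: False, r: False}
  {r: True, j: False, q: False}
  {j: True, r: False, q: False}
  {r: True, j: True, q: False}
  {q: True, r: False, j: False}


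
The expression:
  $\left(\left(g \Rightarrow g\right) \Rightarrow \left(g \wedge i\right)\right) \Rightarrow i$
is always true.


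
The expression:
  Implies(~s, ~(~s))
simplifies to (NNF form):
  s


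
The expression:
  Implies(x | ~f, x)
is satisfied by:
  {x: True, f: True}
  {x: True, f: False}
  {f: True, x: False}


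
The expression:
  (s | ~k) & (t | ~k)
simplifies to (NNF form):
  ~k | (s & t)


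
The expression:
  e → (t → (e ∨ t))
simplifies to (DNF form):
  True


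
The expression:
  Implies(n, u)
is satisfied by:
  {u: True, n: False}
  {n: False, u: False}
  {n: True, u: True}


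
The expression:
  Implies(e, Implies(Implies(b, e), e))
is always true.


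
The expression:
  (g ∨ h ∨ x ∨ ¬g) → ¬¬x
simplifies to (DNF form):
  x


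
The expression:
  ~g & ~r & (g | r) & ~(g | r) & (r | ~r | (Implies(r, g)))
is never true.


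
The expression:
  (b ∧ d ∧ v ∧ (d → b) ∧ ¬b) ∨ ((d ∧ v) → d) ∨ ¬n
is always true.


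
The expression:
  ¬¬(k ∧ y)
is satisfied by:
  {y: True, k: True}


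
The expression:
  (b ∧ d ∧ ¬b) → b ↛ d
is always true.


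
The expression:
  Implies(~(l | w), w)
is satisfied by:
  {l: True, w: True}
  {l: True, w: False}
  {w: True, l: False}


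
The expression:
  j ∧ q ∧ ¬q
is never true.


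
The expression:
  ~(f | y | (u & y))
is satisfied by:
  {y: False, f: False}


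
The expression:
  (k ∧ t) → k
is always true.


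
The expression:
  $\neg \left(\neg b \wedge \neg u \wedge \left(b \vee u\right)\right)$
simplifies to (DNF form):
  $\text{True}$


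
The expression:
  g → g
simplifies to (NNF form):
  True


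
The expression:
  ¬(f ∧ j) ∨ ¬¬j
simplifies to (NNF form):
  True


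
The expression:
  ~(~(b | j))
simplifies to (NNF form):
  b | j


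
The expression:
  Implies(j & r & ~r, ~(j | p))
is always true.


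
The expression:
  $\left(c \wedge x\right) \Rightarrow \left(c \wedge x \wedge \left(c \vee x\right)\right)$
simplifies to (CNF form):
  $\text{True}$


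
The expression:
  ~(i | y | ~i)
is never true.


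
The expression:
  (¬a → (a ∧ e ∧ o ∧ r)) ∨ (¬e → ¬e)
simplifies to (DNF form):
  True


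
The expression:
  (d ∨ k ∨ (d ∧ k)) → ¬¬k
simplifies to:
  k ∨ ¬d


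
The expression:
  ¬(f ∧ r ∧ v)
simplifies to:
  ¬f ∨ ¬r ∨ ¬v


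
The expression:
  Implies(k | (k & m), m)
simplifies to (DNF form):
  m | ~k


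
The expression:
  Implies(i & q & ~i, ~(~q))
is always true.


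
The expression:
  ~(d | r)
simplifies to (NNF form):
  ~d & ~r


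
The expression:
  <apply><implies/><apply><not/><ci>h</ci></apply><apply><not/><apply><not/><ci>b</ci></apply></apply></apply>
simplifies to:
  <apply><or/><ci>b</ci><ci>h</ci></apply>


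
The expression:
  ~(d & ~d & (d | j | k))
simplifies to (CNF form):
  True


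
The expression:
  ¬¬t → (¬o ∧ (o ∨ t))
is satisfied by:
  {o: False, t: False}
  {t: True, o: False}
  {o: True, t: False}


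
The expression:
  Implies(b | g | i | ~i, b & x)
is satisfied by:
  {b: True, x: True}


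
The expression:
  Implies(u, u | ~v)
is always true.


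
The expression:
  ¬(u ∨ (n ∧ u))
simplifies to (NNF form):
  ¬u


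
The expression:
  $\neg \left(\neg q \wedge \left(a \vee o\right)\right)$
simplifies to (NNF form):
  $q \vee \left(\neg a \wedge \neg o\right)$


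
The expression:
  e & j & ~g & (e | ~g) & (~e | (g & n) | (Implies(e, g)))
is never true.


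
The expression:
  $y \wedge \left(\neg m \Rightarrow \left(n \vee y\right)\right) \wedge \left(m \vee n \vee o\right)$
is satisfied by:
  {n: True, o: True, m: True, y: True}
  {n: True, o: True, y: True, m: False}
  {n: True, m: True, y: True, o: False}
  {n: True, y: True, m: False, o: False}
  {o: True, y: True, m: True, n: False}
  {o: True, y: True, m: False, n: False}
  {y: True, m: True, o: False, n: False}


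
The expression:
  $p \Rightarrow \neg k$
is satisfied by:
  {p: False, k: False}
  {k: True, p: False}
  {p: True, k: False}


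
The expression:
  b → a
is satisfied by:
  {a: True, b: False}
  {b: False, a: False}
  {b: True, a: True}


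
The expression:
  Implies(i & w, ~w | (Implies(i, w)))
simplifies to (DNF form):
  True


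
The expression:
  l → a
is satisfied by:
  {a: True, l: False}
  {l: False, a: False}
  {l: True, a: True}


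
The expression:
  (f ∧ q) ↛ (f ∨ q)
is never true.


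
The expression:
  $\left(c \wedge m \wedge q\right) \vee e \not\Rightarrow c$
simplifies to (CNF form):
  $\left(c \vee e\right) \wedge \left(m \vee \neg c\right) \wedge \left(q \vee \neg c\right)$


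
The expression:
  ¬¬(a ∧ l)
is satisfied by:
  {a: True, l: True}


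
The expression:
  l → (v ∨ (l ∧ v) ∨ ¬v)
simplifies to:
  True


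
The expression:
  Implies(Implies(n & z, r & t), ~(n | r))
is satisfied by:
  {z: True, t: False, r: False, n: False}
  {z: False, t: False, r: False, n: False}
  {n: True, z: True, t: False, r: False}
  {z: True, t: True, n: False, r: False}
  {t: True, n: False, r: False, z: False}
  {n: True, z: True, t: True, r: False}
  {z: True, n: True, r: True, t: False}


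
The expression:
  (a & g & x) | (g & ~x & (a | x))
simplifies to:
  a & g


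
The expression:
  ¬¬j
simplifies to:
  j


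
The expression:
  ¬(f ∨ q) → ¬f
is always true.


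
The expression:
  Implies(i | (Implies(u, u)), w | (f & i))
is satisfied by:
  {i: True, w: True, f: True}
  {i: True, w: True, f: False}
  {w: True, f: True, i: False}
  {w: True, f: False, i: False}
  {i: True, f: True, w: False}


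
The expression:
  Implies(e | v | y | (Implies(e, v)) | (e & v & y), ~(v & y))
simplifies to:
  ~v | ~y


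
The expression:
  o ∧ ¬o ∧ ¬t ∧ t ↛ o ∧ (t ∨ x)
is never true.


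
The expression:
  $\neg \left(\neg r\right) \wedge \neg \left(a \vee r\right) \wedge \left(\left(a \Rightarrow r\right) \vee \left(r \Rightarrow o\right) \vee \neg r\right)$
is never true.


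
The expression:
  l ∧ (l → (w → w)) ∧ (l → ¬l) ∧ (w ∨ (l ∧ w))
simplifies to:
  False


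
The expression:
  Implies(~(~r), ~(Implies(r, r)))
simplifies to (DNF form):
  ~r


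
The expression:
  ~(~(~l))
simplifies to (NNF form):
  ~l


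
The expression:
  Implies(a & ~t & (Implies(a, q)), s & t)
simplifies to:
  t | ~a | ~q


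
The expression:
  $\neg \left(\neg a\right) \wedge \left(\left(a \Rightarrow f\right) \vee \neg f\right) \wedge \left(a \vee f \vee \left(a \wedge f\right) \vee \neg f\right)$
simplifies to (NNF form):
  $a$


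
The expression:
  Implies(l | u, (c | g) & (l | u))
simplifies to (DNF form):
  c | g | (~l & ~u)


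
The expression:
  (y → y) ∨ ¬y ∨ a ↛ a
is always true.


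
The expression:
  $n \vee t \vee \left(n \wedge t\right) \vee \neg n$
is always true.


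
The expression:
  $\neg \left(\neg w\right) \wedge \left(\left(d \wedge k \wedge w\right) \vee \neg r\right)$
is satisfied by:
  {k: True, w: True, d: True, r: False}
  {k: True, w: True, d: False, r: False}
  {w: True, d: True, k: False, r: False}
  {w: True, k: False, d: False, r: False}
  {r: True, k: True, w: True, d: True}


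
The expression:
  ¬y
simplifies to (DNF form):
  ¬y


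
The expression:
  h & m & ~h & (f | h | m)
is never true.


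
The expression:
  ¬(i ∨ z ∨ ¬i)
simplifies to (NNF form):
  False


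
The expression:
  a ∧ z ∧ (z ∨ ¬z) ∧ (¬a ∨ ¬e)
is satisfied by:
  {a: True, z: True, e: False}


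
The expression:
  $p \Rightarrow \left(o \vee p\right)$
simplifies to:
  $\text{True}$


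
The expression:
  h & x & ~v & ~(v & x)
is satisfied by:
  {h: True, x: True, v: False}


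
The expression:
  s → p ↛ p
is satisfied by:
  {s: False}


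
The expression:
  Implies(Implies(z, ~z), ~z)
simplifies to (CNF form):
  True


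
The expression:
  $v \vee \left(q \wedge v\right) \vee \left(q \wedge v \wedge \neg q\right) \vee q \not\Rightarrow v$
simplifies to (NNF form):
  $q \vee v$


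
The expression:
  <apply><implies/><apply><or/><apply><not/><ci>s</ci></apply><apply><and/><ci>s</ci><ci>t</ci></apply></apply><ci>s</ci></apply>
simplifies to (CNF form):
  <ci>s</ci>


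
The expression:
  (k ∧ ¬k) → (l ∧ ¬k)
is always true.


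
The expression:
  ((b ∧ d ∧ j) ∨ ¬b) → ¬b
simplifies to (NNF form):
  ¬b ∨ ¬d ∨ ¬j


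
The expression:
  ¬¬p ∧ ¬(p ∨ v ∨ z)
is never true.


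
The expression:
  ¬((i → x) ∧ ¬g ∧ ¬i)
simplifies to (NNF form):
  g ∨ i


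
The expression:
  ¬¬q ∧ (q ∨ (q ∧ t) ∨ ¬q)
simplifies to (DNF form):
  q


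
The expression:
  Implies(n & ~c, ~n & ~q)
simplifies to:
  c | ~n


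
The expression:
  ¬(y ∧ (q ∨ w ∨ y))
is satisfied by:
  {y: False}


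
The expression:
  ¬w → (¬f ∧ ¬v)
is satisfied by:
  {w: True, f: False, v: False}
  {v: True, w: True, f: False}
  {w: True, f: True, v: False}
  {v: True, w: True, f: True}
  {v: False, f: False, w: False}


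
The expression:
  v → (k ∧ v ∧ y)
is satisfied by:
  {y: True, k: True, v: False}
  {y: True, k: False, v: False}
  {k: True, y: False, v: False}
  {y: False, k: False, v: False}
  {y: True, v: True, k: True}


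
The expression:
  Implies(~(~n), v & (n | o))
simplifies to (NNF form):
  v | ~n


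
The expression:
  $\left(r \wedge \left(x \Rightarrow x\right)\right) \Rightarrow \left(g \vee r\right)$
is always true.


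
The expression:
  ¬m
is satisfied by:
  {m: False}


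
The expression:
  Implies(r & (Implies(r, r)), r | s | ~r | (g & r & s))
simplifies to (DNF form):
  True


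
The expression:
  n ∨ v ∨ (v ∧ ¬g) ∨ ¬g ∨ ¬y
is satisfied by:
  {n: True, v: True, g: False, y: False}
  {n: True, g: False, v: False, y: False}
  {v: True, n: False, g: False, y: False}
  {n: False, g: False, v: False, y: False}
  {y: True, n: True, v: True, g: False}
  {y: True, n: True, g: False, v: False}
  {y: True, v: True, n: False, g: False}
  {y: True, n: False, g: False, v: False}
  {n: True, g: True, v: True, y: False}
  {n: True, g: True, y: False, v: False}
  {g: True, v: True, y: False, n: False}
  {g: True, y: False, v: False, n: False}
  {n: True, g: True, y: True, v: True}
  {n: True, g: True, y: True, v: False}
  {g: True, y: True, v: True, n: False}


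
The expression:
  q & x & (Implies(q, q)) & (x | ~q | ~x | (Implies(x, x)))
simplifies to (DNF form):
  q & x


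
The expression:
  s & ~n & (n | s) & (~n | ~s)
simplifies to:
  s & ~n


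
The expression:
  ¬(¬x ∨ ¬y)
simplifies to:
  x ∧ y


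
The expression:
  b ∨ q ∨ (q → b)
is always true.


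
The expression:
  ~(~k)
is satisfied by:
  {k: True}


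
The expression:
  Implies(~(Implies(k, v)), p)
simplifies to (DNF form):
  p | v | ~k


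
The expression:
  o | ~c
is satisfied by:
  {o: True, c: False}
  {c: False, o: False}
  {c: True, o: True}


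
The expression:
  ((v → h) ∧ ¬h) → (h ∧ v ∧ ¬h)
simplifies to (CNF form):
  h ∨ v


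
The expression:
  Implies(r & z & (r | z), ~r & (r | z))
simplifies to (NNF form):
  ~r | ~z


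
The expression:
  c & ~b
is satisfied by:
  {c: True, b: False}


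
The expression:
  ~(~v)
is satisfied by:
  {v: True}


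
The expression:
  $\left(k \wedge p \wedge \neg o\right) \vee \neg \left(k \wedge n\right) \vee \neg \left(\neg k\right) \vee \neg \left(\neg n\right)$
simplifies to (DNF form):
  $\text{True}$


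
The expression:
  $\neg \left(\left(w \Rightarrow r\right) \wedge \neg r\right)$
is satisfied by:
  {r: True, w: True}
  {r: True, w: False}
  {w: True, r: False}


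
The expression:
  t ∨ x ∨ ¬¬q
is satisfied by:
  {t: True, x: True, q: True}
  {t: True, x: True, q: False}
  {t: True, q: True, x: False}
  {t: True, q: False, x: False}
  {x: True, q: True, t: False}
  {x: True, q: False, t: False}
  {q: True, x: False, t: False}


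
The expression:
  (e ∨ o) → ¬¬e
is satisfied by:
  {e: True, o: False}
  {o: False, e: False}
  {o: True, e: True}


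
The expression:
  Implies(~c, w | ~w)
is always true.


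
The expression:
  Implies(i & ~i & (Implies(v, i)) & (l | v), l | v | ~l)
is always true.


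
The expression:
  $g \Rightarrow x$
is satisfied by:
  {x: True, g: False}
  {g: False, x: False}
  {g: True, x: True}


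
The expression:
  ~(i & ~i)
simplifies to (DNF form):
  True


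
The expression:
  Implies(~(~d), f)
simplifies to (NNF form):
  f | ~d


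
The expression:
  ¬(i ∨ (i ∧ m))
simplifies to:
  ¬i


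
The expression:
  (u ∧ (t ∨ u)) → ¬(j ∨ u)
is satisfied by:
  {u: False}


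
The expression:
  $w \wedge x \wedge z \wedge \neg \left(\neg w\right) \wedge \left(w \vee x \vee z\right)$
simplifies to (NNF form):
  $w \wedge x \wedge z$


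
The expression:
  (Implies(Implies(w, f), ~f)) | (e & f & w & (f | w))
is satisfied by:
  {e: True, w: True, f: False}
  {e: True, w: False, f: False}
  {w: True, e: False, f: False}
  {e: False, w: False, f: False}
  {f: True, e: True, w: True}


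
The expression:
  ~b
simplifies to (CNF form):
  ~b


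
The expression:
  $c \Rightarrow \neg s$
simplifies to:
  $\neg c \vee \neg s$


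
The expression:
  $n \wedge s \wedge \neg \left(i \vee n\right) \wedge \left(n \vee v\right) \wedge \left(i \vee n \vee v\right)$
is never true.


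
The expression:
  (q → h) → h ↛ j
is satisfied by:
  {q: True, j: False, h: False}
  {h: True, q: True, j: False}
  {h: True, q: False, j: False}
  {j: True, q: True, h: False}


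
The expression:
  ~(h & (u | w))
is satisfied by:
  {w: False, h: False, u: False}
  {u: True, w: False, h: False}
  {w: True, u: False, h: False}
  {u: True, w: True, h: False}
  {h: True, u: False, w: False}


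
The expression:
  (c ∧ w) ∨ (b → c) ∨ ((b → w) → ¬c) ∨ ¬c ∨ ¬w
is always true.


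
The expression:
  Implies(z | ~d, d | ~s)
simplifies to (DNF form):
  d | ~s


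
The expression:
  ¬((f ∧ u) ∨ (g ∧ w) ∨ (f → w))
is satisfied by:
  {f: True, u: False, w: False}


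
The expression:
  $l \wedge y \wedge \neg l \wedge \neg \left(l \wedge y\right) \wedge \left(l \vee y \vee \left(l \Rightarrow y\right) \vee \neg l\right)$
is never true.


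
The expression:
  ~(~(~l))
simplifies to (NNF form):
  ~l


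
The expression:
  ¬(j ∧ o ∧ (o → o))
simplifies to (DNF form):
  ¬j ∨ ¬o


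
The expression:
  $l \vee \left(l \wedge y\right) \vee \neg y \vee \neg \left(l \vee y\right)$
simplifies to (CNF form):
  $l \vee \neg y$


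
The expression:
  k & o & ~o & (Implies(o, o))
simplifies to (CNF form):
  False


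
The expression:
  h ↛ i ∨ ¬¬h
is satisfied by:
  {h: True}


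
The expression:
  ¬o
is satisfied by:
  {o: False}


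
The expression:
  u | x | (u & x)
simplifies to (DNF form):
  u | x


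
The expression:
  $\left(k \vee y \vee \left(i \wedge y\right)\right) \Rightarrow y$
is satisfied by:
  {y: True, k: False}
  {k: False, y: False}
  {k: True, y: True}


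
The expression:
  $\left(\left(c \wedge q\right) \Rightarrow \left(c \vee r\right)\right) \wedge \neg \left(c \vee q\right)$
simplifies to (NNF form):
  $\neg c \wedge \neg q$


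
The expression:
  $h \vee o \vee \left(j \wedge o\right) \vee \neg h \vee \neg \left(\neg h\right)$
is always true.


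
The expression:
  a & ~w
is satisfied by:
  {a: True, w: False}


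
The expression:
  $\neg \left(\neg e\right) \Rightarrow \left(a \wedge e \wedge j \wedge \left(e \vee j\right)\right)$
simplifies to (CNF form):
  $\left(a \vee \neg e\right) \wedge \left(j \vee \neg e\right)$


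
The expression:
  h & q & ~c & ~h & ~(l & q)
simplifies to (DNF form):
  False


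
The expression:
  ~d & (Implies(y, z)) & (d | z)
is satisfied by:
  {z: True, d: False}


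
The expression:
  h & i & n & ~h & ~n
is never true.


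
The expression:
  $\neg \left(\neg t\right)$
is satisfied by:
  {t: True}


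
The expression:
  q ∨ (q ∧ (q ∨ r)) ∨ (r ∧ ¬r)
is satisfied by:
  {q: True}


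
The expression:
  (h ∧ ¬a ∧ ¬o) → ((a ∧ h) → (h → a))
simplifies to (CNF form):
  True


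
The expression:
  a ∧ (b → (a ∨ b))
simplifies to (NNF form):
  a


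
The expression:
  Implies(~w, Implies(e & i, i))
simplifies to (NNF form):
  True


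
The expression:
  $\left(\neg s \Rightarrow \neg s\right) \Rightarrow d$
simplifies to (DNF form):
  $d$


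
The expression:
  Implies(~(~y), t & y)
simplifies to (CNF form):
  t | ~y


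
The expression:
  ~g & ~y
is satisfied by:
  {g: False, y: False}


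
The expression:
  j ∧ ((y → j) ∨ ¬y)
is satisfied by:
  {j: True}


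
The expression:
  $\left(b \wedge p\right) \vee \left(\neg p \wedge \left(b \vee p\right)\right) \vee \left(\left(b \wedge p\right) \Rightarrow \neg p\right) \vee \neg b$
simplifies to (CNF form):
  $\text{True}$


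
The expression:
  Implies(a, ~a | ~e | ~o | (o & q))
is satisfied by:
  {q: True, e: False, o: False, a: False}
  {q: False, e: False, o: False, a: False}
  {a: True, q: True, e: False, o: False}
  {a: True, q: False, e: False, o: False}
  {q: True, o: True, a: False, e: False}
  {o: True, a: False, e: False, q: False}
  {a: True, o: True, q: True, e: False}
  {a: True, o: True, q: False, e: False}
  {q: True, e: True, a: False, o: False}
  {e: True, a: False, o: False, q: False}
  {q: True, a: True, e: True, o: False}
  {a: True, e: True, q: False, o: False}
  {q: True, o: True, e: True, a: False}
  {o: True, e: True, a: False, q: False}
  {a: True, o: True, e: True, q: True}


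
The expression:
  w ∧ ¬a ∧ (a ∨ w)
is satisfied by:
  {w: True, a: False}


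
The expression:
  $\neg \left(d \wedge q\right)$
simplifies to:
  $\neg d \vee \neg q$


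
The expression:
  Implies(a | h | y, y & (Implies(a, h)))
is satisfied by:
  {y: True, a: False, h: False}
  {a: False, h: False, y: False}
  {h: True, y: True, a: False}
  {h: True, y: True, a: True}


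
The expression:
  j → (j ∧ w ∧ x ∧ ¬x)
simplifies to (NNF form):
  ¬j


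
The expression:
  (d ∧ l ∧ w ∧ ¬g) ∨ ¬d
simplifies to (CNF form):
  (l ∨ ¬d) ∧ (w ∨ ¬d) ∧ (¬d ∨ ¬g)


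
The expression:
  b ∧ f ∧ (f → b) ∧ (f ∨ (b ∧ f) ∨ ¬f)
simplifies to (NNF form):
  b ∧ f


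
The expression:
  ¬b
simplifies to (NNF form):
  ¬b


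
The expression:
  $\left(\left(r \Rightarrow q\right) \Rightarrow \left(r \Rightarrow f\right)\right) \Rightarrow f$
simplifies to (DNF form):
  $f \vee \left(q \wedge r\right)$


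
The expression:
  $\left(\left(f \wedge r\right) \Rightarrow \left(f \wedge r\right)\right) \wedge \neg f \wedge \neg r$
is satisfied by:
  {r: False, f: False}


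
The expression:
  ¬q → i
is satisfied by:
  {i: True, q: True}
  {i: True, q: False}
  {q: True, i: False}


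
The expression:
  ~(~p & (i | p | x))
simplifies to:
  p | (~i & ~x)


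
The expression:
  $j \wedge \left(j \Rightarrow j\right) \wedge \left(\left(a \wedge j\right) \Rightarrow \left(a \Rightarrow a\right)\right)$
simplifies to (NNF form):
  $j$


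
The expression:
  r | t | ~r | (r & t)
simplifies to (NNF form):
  True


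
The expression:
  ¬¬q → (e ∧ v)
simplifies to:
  (e ∧ v) ∨ ¬q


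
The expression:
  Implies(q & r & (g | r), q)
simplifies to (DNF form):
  True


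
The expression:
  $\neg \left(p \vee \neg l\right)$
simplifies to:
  $l \wedge \neg p$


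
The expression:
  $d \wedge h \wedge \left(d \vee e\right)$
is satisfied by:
  {h: True, d: True}


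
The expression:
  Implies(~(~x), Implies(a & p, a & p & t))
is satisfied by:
  {t: True, p: False, a: False, x: False}
  {x: False, p: False, t: False, a: False}
  {x: True, t: True, p: False, a: False}
  {x: True, p: False, t: False, a: False}
  {a: True, t: True, x: False, p: False}
  {a: True, x: False, p: False, t: False}
  {a: True, x: True, t: True, p: False}
  {a: True, x: True, p: False, t: False}
  {t: True, p: True, a: False, x: False}
  {p: True, a: False, t: False, x: False}
  {x: True, p: True, t: True, a: False}
  {x: True, p: True, a: False, t: False}
  {t: True, p: True, a: True, x: False}
  {p: True, a: True, x: False, t: False}
  {x: True, p: True, a: True, t: True}


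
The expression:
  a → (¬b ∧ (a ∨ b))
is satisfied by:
  {a: False, b: False}
  {b: True, a: False}
  {a: True, b: False}


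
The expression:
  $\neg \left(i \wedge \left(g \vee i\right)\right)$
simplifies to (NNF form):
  $\neg i$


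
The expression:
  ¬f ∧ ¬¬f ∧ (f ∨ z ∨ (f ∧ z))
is never true.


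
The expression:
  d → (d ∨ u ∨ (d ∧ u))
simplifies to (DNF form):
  True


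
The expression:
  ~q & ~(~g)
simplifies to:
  g & ~q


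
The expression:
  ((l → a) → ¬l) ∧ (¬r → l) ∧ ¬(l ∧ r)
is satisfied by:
  {r: True, a: False, l: False}
  {r: True, a: True, l: False}
  {l: True, a: False, r: False}


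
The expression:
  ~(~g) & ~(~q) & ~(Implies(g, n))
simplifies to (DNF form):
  g & q & ~n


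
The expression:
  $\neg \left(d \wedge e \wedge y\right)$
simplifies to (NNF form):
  $\neg d \vee \neg e \vee \neg y$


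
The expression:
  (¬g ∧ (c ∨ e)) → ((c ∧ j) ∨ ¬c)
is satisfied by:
  {g: True, j: True, c: False}
  {g: True, j: False, c: False}
  {j: True, g: False, c: False}
  {g: False, j: False, c: False}
  {g: True, c: True, j: True}
  {g: True, c: True, j: False}
  {c: True, j: True, g: False}


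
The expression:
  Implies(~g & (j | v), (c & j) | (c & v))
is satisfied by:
  {c: True, g: True, j: False, v: False}
  {c: True, v: True, g: True, j: False}
  {c: True, g: True, j: True, v: False}
  {c: True, v: True, g: True, j: True}
  {c: True, j: False, g: False, v: False}
  {c: True, v: True, j: False, g: False}
  {c: True, j: True, g: False, v: False}
  {c: True, v: True, j: True, g: False}
  {g: True, v: False, j: False, c: False}
  {v: True, g: True, j: False, c: False}
  {g: True, j: True, v: False, c: False}
  {v: True, g: True, j: True, c: False}
  {v: False, j: False, g: False, c: False}


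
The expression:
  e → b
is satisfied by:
  {b: True, e: False}
  {e: False, b: False}
  {e: True, b: True}


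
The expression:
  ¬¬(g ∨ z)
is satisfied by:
  {z: True, g: True}
  {z: True, g: False}
  {g: True, z: False}


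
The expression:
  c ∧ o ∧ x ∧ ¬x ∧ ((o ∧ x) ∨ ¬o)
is never true.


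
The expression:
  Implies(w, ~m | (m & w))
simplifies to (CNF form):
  True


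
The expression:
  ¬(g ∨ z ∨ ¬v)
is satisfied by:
  {v: True, g: False, z: False}


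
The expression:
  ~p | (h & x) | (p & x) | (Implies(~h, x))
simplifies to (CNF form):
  h | x | ~p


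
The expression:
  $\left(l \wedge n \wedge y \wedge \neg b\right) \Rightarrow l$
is always true.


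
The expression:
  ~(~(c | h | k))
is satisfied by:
  {k: True, c: True, h: True}
  {k: True, c: True, h: False}
  {k: True, h: True, c: False}
  {k: True, h: False, c: False}
  {c: True, h: True, k: False}
  {c: True, h: False, k: False}
  {h: True, c: False, k: False}


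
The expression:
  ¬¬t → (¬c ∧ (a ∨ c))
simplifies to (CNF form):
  (a ∨ ¬t) ∧ (¬c ∨ ¬t)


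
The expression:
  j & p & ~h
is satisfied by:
  {p: True, j: True, h: False}


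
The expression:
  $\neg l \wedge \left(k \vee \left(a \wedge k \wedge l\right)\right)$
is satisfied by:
  {k: True, l: False}


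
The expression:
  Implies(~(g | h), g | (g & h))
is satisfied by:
  {g: True, h: True}
  {g: True, h: False}
  {h: True, g: False}
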